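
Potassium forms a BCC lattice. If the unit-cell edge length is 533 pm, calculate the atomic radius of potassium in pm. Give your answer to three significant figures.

In a BCC lattice, atoms touch along the body diagonal, so √3·a = 4r.
r = √3·a/4 = 1.7321 × 533 / 4 = 231 pm.

231 pm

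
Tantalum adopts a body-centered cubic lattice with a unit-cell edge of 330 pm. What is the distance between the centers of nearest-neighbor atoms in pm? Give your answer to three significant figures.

286 pm

In a BCC structure, atoms touch along the body diagonal, so √3·a = 4r; the nearest-neighbor distance equals 2r = 0.8660·a.
d = 0.8660 × 330 = 286 pm.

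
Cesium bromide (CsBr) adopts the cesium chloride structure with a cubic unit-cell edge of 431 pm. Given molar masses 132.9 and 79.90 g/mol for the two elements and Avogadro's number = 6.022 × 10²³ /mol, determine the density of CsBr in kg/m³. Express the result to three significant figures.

The cesium chloride structure contains Z = 1 formula unit per cell; M(CsBr) = 132.9 + 79.90 = 212.8 g/mol.
a³ = (4.310 × 10^-8 cm)³ = 8.006 × 10^-23 cm³.
ρ = 1 × 212.8 / (6.022 × 10²³ × 8.006 × 10^-23) = 4.414 g/cm³ = 4410 kg/m³.

4410 kg/m³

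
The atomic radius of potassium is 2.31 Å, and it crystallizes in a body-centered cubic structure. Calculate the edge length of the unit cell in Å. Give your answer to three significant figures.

5.33 Å

In a BCC lattice, atoms touch along the body diagonal, so √3·a = 4r.
a = 4r/√3 = 4 × 2.31 / 1.7321 = 5.33 Å.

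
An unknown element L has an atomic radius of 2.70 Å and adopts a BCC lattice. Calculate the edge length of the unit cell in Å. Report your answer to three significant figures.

6.24 Å

In a BCC lattice, atoms touch along the body diagonal, so √3·a = 4r.
a = 4r/√3 = 4 × 2.70 / 1.7321 = 6.24 Å.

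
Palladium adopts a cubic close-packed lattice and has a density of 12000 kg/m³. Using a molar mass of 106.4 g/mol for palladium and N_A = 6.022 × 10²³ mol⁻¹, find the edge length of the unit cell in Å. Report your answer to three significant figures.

With Z = 4 atoms per FCC cell, a³ = Z·M/(N_A·ρ) = 4 × 106.4 / (6.022 × 10²³ × 12.00 g/cm³) = 5.890 × 10^-23 cm³.
a = (5.890 × 10^-23)^(1/3) = 3.891 × 10^-8 cm = 3.89 Å.

3.89 Å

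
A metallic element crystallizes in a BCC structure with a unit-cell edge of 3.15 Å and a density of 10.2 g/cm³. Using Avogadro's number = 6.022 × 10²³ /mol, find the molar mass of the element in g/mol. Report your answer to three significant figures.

A BCC cell has Z = 2 atoms; a = 3.150 × 10^-8 cm.
M = ρ·N_A·a³/Z = 10.2 × 6.022 × 10²³ × 3.126 × 10^-23 / 2 = 96.0 g/mol.

96.0 g/mol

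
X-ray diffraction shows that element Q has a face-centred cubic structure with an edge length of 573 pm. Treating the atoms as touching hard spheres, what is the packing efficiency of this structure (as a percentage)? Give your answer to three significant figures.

74.0%

In an FCC lattice atoms touch along the face diagonal, so √2·a = 4r, so r = 0.3536a = 202.6 pm.
Packing fraction = Z·(4/3)πr³ / a³ = 4 × (4/3)π × (202.6)³ / (573)³ = 0.7405 = 74.0%.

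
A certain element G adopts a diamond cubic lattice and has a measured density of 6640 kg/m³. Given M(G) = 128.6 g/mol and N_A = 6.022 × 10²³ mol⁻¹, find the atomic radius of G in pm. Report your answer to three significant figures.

For a diamond cubic cell (Z = 8), a³ = Z·M/(N_A·ρ) = 8 × 128.6 / (6.022 × 10²³ × 6.640) = 2.573 × 10^-22 cm³, so a = 6.360 × 10^-8 cm = 636.0 pm.
Nearest neighbors lie along the body diagonal with √3·a = 8r, so r = 0.2165 × a = 138 pm.

138 pm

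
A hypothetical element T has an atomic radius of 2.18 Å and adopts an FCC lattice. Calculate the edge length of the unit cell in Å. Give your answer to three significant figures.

In an FCC lattice, atoms touch along the face diagonal, so √2·a = 4r.
a = 4r/√2 = 4 × 2.18 / 1.4142 = 6.17 Å.

6.17 Å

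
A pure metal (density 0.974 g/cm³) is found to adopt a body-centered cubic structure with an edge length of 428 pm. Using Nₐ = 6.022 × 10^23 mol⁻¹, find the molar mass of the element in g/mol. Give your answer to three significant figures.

23.0 g/mol

A BCC cell has Z = 2 atoms; a = 4.280 × 10^-8 cm.
M = ρ·N_A·a³/Z = 0.974 × 6.022 × 10²³ × 7.840 × 10^-23 / 2 = 23.0 g/mol.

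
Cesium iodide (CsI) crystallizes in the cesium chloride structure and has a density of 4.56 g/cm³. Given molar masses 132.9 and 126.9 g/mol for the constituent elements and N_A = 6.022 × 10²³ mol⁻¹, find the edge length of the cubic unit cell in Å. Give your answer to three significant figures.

4.56 Å

M(CsI) = 259.8 g/mol; Z = 1 formula unit per cell.
a³ = Z·M/(N_A·ρ) = 1 × 259.8 / (6.022 × 10²³ × 4.56) = 9.461 × 10^-23 cm³, so a = 4.557 × 10^-8 cm = 4.56 Å.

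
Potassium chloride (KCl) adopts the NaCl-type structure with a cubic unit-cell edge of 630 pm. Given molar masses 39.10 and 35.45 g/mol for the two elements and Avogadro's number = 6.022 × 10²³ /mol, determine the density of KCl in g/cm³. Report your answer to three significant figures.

1.98 g/cm³

The NaCl-type structure contains Z = 4 formula units per cell; M(KCl) = 39.10 + 35.45 = 74.55 g/mol.
a³ = (6.300 × 10^-8 cm)³ = 2.500 × 10^-22 cm³.
ρ = 4 × 74.55 / (6.022 × 10²³ × 2.500 × 10^-22) = 1.980 g/cm³.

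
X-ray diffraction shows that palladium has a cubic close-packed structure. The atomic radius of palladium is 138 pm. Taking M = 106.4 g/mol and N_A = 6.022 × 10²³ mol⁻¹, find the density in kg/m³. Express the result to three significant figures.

11900 kg/m³

In an FCC lattice, atoms touch along the face diagonal, so √2·a = 4r, giving a = 390.3 pm = 3.903 × 10^-8 cm.
With Z = 4, ρ = Z·M/(N_A·a³) = 4 × 106.4 / (6.022 × 10²³ × 5.947 × 10^-23) = 11.88 g/cm³ = 11900 kg/m³.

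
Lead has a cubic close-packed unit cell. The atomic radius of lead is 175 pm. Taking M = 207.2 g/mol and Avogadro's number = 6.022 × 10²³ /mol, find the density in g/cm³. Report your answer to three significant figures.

11.3 g/cm³

In an FCC lattice, atoms touch along the face diagonal, so √2·a = 4r, giving a = 495.0 pm = 4.950 × 10^-8 cm.
With Z = 4, ρ = Z·M/(N_A·a³) = 4 × 207.2 / (6.022 × 10²³ × 1.213 × 10^-22) = 11.35 g/cm³.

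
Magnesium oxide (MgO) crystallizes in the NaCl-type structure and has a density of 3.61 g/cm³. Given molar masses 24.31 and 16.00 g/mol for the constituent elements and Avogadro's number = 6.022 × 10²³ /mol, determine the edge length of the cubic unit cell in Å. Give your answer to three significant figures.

M(MgO) = 40.31 g/mol; Z = 4 formula units per cell.
a³ = Z·M/(N_A·ρ) = 4 × 40.31 / (6.022 × 10²³ × 3.61) = 7.417 × 10^-23 cm³, so a = 4.202 × 10^-8 cm = 4.20 Å.

4.20 Å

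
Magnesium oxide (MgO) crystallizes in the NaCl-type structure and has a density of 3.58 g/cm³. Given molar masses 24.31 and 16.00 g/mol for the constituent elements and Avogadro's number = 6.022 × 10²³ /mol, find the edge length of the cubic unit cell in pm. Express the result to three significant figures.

M(MgO) = 40.31 g/mol; Z = 4 formula units per cell.
a³ = Z·M/(N_A·ρ) = 4 × 40.31 / (6.022 × 10²³ × 3.58) = 7.479 × 10^-23 cm³, so a = 4.213 × 10^-8 cm = 421 pm.

421 pm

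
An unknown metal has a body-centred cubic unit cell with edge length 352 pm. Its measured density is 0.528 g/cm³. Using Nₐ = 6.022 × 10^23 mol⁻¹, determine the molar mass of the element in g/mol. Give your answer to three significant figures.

A BCC cell has Z = 2 atoms; a = 3.520 × 10^-8 cm.
M = ρ·N_A·a³/Z = 0.528 × 6.022 × 10²³ × 4.361 × 10^-23 / 2 = 6.93 g/mol.

6.93 g/mol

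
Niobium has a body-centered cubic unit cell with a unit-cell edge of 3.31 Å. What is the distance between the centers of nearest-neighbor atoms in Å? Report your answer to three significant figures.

In a BCC structure, atoms touch along the body diagonal, so √3·a = 4r; the nearest-neighbor distance equals 2r = 0.8660·a.
d = 0.8660 × 3.31 = 2.87 Å.

2.87 Å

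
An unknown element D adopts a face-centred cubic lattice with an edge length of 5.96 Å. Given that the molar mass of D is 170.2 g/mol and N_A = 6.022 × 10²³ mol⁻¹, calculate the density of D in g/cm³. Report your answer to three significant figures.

5.34 g/cm³

An FCC unit cell contains Z = 4 atoms.
Cell volume: a³ = (5.96 Å)³ = (5.960 × 10^-8 cm)³ = 2.117 × 10^-22 cm³.
ρ = Z·M/(N_A·a³) = 4 × 170.2 / (6.022 × 10²³ × 2.117 × 10^-22) = 5.340 g/cm³.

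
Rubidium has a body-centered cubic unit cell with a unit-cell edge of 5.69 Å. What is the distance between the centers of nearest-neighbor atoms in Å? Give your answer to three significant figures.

In a BCC structure, atoms touch along the body diagonal, so √3·a = 4r; the nearest-neighbor distance equals 2r = 0.8660·a.
d = 0.8660 × 5.69 = 4.93 Å.

4.93 Å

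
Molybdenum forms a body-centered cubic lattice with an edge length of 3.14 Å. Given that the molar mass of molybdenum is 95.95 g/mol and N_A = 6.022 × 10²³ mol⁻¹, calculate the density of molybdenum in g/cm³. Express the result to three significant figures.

A BCC unit cell contains Z = 2 atoms.
Cell volume: a³ = (3.14 Å)³ = (3.140 × 10^-8 cm)³ = 3.096 × 10^-23 cm³.
ρ = Z·M/(N_A·a³) = 2 × 95.95 / (6.022 × 10²³ × 3.096 × 10^-23) = 10.29 g/cm³.

10.3 g/cm³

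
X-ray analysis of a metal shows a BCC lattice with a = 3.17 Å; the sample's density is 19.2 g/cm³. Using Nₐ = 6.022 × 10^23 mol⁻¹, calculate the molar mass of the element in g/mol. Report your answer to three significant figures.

A BCC cell has Z = 2 atoms; a = 3.170 × 10^-8 cm.
M = ρ·N_A·a³/Z = 19.2 × 6.022 × 10²³ × 3.186 × 10^-23 / 2 = 184 g/mol.

184 g/mol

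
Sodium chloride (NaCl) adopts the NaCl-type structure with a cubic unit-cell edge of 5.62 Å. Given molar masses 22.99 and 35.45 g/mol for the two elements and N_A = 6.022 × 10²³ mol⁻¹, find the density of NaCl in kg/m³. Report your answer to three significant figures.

2190 kg/m³

The NaCl-type structure contains Z = 4 formula units per cell; M(NaCl) = 22.99 + 35.45 = 58.44 g/mol.
a³ = (5.620 × 10^-8 cm)³ = 1.775 × 10^-22 cm³.
ρ = 4 × 58.44 / (6.022 × 10²³ × 1.775 × 10^-22) = 2.187 g/cm³ = 2190 kg/m³.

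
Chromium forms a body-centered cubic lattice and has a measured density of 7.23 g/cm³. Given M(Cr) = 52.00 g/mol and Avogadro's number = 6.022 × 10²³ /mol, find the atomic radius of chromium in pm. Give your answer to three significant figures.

125 pm

For a BCC cell (Z = 2), a³ = Z·M/(N_A·ρ) = 2 × 52.00 / (6.022 × 10²³ × 7.230) = 2.389 × 10^-23 cm³, so a = 2.880 × 10^-8 cm = 288.0 pm.
Atoms touch along the body diagonal, so √3·a = 4r, so r = 0.4330 × a = 125 pm.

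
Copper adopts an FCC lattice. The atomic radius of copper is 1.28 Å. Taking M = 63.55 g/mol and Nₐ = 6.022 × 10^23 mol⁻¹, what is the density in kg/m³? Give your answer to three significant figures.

In an FCC lattice, atoms touch along the face diagonal, so √2·a = 4r, giving a = 3.620 Å = 3.620 × 10^-8 cm.
With Z = 4, ρ = Z·M/(N_A·a³) = 4 × 63.55 / (6.022 × 10²³ × 4.745 × 10^-23) = 8.895 g/cm³ = 8900 kg/m³.

8900 kg/m³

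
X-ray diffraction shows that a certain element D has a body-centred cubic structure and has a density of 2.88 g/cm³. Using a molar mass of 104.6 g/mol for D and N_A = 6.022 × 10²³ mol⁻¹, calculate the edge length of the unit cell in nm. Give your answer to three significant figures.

With Z = 2 atoms per BCC cell, a³ = Z·M/(N_A·ρ) = 2 × 104.6 / (6.022 × 10²³ × 2.880 g/cm³) = 1.206 × 10^-22 cm³.
a = (1.206 × 10^-22)^(1/3) = 4.941 × 10^-8 cm = 0.494 nm.

0.494 nm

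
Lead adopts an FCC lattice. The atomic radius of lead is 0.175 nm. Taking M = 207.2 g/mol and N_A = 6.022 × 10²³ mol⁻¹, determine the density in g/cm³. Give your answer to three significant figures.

11.3 g/cm³

In an FCC lattice, atoms touch along the face diagonal, so √2·a = 4r, giving a = 0.4950 nm = 4.950 × 10^-8 cm.
With Z = 4, ρ = Z·M/(N_A·a³) = 4 × 207.2 / (6.022 × 10²³ × 1.213 × 10^-22) = 11.35 g/cm³.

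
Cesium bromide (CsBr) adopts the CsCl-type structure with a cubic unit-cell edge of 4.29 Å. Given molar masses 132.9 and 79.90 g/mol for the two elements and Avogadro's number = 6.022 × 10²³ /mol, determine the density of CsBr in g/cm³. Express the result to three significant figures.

The CsCl-type structure contains Z = 1 formula unit per cell; M(CsBr) = 132.9 + 79.90 = 212.8 g/mol.
a³ = (4.290 × 10^-8 cm)³ = 7.895 × 10^-23 cm³.
ρ = 1 × 212.8 / (6.022 × 10²³ × 7.895 × 10^-23) = 4.476 g/cm³.

4.48 g/cm³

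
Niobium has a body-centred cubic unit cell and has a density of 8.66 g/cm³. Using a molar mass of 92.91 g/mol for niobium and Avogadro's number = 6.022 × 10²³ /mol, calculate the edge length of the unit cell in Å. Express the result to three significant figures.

With Z = 2 atoms per BCC cell, a³ = Z·M/(N_A·ρ) = 2 × 92.91 / (6.022 × 10²³ × 8.660 g/cm³) = 3.563 × 10^-23 cm³.
a = (3.563 × 10^-23)^(1/3) = 3.291 × 10^-8 cm = 3.29 Å.

3.29 Å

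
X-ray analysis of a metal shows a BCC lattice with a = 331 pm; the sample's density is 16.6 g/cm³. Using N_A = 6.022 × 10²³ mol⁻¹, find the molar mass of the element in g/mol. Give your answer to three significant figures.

181 g/mol

A BCC cell has Z = 2 atoms; a = 3.310 × 10^-8 cm.
M = ρ·N_A·a³/Z = 16.6 × 6.022 × 10²³ × 3.626 × 10^-23 / 2 = 181 g/mol.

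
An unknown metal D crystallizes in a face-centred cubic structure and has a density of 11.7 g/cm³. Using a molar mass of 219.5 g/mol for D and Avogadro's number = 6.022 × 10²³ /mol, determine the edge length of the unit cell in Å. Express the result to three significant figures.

4.99 Å

With Z = 4 atoms per FCC cell, a³ = Z·M/(N_A·ρ) = 4 × 219.5 / (6.022 × 10²³ × 11.70 g/cm³) = 1.246 × 10^-22 cm³.
a = (1.246 × 10^-22)^(1/3) = 4.995 × 10^-8 cm = 4.99 Å.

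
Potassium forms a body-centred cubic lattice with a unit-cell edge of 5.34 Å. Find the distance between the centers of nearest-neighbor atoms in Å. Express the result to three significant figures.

In a BCC structure, atoms touch along the body diagonal, so √3·a = 4r; the nearest-neighbor distance equals 2r = 0.8660·a.
d = 0.8660 × 5.34 = 4.62 Å.

4.62 Å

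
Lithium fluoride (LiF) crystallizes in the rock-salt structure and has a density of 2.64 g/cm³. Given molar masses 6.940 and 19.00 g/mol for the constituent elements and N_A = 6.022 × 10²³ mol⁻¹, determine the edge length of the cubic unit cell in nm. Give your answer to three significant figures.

0.403 nm

M(LiF) = 25.94 g/mol; Z = 4 formula units per cell.
a³ = Z·M/(N_A·ρ) = 4 × 25.94 / (6.022 × 10²³ × 2.64) = 6.527 × 10^-23 cm³, so a = 4.026 × 10^-8 cm = 0.403 nm.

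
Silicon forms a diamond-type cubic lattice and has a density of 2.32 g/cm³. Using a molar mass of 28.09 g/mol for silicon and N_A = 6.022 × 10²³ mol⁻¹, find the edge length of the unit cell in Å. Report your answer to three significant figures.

With Z = 8 atoms per diamond cubic cell, a³ = Z·M/(N_A·ρ) = 8 × 28.09 / (6.022 × 10²³ × 2.320 g/cm³) = 1.608 × 10^-22 cm³.
a = (1.608 × 10^-22)^(1/3) = 5.438 × 10^-8 cm = 5.44 Å.

5.44 Å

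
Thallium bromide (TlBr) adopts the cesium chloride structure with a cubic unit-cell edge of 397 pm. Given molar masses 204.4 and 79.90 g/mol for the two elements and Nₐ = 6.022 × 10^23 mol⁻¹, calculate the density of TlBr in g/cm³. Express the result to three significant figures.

The cesium chloride structure contains Z = 1 formula unit per cell; M(TlBr) = 204.4 + 79.90 = 284.3 g/mol.
a³ = (3.970 × 10^-8 cm)³ = 6.257 × 10^-23 cm³.
ρ = 1 × 284.3 / (6.022 × 10²³ × 6.257 × 10^-23) = 7.545 g/cm³.

7.55 g/cm³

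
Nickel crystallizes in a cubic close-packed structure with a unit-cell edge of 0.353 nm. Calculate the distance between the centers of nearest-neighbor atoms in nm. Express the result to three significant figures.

In an FCC structure, atoms touch along the face diagonal, so √2·a = 4r; the nearest-neighbor distance equals 2r = 0.7071·a.
d = 0.7071 × 0.353 = 0.250 nm.

0.250 nm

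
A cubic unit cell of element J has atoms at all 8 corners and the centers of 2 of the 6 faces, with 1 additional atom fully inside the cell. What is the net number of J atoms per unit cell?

3

Corner atoms are shared by 8 cells (1/8 each), face atoms by 2 (1/2 each), interior atoms are unshared.
Net atoms = 8 × 1/8 + 2 × 1/2 + 1 = 1 + 1 + 1 = 3.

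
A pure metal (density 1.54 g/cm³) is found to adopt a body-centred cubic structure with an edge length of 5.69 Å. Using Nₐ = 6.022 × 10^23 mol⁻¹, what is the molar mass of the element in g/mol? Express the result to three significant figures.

A BCC cell has Z = 2 atoms; a = 5.690 × 10^-8 cm.
M = ρ·N_A·a³/Z = 1.54 × 6.022 × 10²³ × 1.842 × 10^-22 / 2 = 85.4 g/mol.

85.4 g/mol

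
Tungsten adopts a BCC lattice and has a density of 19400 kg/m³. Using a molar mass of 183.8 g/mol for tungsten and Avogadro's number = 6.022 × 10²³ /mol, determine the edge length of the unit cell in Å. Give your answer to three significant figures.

3.16 Å

With Z = 2 atoms per BCC cell, a³ = Z·M/(N_A·ρ) = 2 × 183.8 / (6.022 × 10²³ × 19.40 g/cm³) = 3.147 × 10^-23 cm³.
a = (3.147 × 10^-23)^(1/3) = 3.157 × 10^-8 cm = 3.16 Å.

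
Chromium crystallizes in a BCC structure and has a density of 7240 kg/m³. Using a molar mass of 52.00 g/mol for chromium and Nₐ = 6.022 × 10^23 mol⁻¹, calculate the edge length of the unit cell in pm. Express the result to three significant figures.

With Z = 2 atoms per BCC cell, a³ = Z·M/(N_A·ρ) = 2 × 52.00 / (6.022 × 10²³ × 7.240 g/cm³) = 2.385 × 10^-23 cm³.
a = (2.385 × 10^-23)^(1/3) = 2.879 × 10^-8 cm = 288 pm.

288 pm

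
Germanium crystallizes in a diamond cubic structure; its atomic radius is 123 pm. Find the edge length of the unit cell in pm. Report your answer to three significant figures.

568 pm

In a diamond cubic lattice, nearest neighbors lie along the body diagonal with √3·a = 8r.
a = 8r/√3 = 8 × 123 / 1.7321 = 568 pm.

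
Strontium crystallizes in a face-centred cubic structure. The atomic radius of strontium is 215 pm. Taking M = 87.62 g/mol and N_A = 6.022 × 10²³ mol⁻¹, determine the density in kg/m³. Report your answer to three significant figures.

In an FCC lattice, atoms touch along the face diagonal, so √2·a = 4r, giving a = 608.1 pm = 6.081 × 10^-8 cm.
With Z = 4, ρ = Z·M/(N_A·a³) = 4 × 87.62 / (6.022 × 10²³ × 2.249 × 10^-22) = 2.588 g/cm³ = 2590 kg/m³.

2590 kg/m³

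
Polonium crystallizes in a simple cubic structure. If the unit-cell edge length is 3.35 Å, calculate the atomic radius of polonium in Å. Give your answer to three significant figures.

In a simple cubic lattice, atoms touch along the cell edge, so a = 2r.
r = a/2 = 3.35/2 = 1.68 Å.

1.68 Å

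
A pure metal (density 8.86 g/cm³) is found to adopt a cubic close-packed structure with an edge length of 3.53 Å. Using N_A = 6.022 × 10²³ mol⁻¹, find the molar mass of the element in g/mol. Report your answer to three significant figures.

An FCC cell has Z = 4 atoms; a = 3.530 × 10^-8 cm.
M = ρ·N_A·a³/Z = 8.86 × 6.022 × 10²³ × 4.399 × 10^-23 / 4 = 58.7 g/mol.

58.7 g/mol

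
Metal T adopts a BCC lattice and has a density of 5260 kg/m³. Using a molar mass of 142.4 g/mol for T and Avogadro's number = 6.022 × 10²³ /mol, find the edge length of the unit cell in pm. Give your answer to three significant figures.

With Z = 2 atoms per BCC cell, a³ = Z·M/(N_A·ρ) = 2 × 142.4 / (6.022 × 10²³ × 5.260 g/cm³) = 8.991 × 10^-23 cm³.
a = (8.991 × 10^-23)^(1/3) = 4.480 × 10^-8 cm = 448 pm.

448 pm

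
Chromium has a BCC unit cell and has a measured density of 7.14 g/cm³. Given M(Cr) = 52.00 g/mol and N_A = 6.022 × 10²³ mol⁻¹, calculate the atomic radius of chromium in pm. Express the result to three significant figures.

125 pm

For a BCC cell (Z = 2), a³ = Z·M/(N_A·ρ) = 2 × 52.00 / (6.022 × 10²³ × 7.140) = 2.419 × 10^-23 cm³, so a = 2.892 × 10^-8 cm = 289.2 pm.
Atoms touch along the body diagonal, so √3·a = 4r, so r = 0.4330 × a = 125 pm.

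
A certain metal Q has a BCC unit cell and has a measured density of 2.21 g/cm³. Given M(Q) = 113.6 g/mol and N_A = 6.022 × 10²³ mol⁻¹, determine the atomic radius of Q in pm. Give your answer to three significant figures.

240 pm

For a BCC cell (Z = 2), a³ = Z·M/(N_A·ρ) = 2 × 113.6 / (6.022 × 10²³ × 2.210) = 1.707 × 10^-22 cm³, so a = 5.547 × 10^-8 cm = 554.7 pm.
Atoms touch along the body diagonal, so √3·a = 4r, so r = 0.4330 × a = 240 pm.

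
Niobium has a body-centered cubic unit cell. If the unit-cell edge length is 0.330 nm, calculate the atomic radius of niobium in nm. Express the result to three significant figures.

0.143 nm

In a BCC lattice, atoms touch along the body diagonal, so √3·a = 4r.
r = √3·a/4 = 1.7321 × 0.330 / 4 = 0.143 nm.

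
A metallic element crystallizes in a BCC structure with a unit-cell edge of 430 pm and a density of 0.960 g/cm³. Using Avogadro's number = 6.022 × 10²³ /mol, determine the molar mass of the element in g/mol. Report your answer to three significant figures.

A BCC cell has Z = 2 atoms; a = 4.300 × 10^-8 cm.
M = ρ·N_A·a³/Z = 0.960 × 6.022 × 10²³ × 7.951 × 10^-23 / 2 = 23.0 g/mol.

23.0 g/mol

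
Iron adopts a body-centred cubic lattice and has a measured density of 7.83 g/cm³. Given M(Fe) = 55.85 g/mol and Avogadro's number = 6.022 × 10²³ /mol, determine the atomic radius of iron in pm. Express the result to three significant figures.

For a BCC cell (Z = 2), a³ = Z·M/(N_A·ρ) = 2 × 55.85 / (6.022 × 10²³ × 7.830) = 2.369 × 10^-23 cm³, so a = 2.872 × 10^-8 cm = 287.2 pm.
Atoms touch along the body diagonal, so √3·a = 4r, so r = 0.4330 × a = 124 pm.

124 pm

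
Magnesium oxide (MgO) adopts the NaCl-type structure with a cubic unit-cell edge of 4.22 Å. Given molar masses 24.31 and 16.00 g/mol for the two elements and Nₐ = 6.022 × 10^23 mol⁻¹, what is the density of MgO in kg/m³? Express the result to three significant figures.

The NaCl-type structure contains Z = 4 formula units per cell; M(MgO) = 24.31 + 16.00 = 40.31 g/mol.
a³ = (4.220 × 10^-8 cm)³ = 7.515 × 10^-23 cm³.
ρ = 4 × 40.31 / (6.022 × 10²³ × 7.515 × 10^-23) = 3.563 g/cm³ = 3560 kg/m³.

3560 kg/m³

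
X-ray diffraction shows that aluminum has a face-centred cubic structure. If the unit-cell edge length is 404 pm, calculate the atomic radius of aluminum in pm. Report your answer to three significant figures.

143 pm

In an FCC lattice, atoms touch along the face diagonal, so √2·a = 4r.
r = √2·a/4 = 1.4142 × 404 / 4 = 143 pm.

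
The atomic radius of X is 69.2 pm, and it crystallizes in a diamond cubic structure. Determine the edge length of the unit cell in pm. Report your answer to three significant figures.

320 pm

In a diamond cubic lattice, nearest neighbors lie along the body diagonal with √3·a = 8r.
a = 8r/√3 = 8 × 69.2 / 1.7321 = 320 pm.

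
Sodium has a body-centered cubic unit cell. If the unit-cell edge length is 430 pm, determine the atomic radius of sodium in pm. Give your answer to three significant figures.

186 pm

In a BCC lattice, atoms touch along the body diagonal, so √3·a = 4r.
r = √3·a/4 = 1.7321 × 430 / 4 = 186 pm.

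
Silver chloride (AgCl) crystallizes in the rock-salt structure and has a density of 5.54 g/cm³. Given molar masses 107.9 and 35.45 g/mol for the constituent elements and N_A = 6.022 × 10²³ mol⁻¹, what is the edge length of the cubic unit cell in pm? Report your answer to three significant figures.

M(AgCl) = 143.35 g/mol; Z = 4 formula units per cell.
a³ = Z·M/(N_A·ρ) = 4 × 143.35 / (6.022 × 10²³ × 5.54) = 1.719 × 10^-22 cm³, so a = 5.560 × 10^-8 cm = 556 pm.

556 pm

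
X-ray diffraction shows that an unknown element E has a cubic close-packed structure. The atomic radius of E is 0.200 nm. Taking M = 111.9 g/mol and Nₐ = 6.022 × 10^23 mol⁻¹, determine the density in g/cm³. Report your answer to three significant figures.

4.11 g/cm³

In an FCC lattice, atoms touch along the face diagonal, so √2·a = 4r, giving a = 0.5657 nm = 5.657 × 10^-8 cm.
With Z = 4, ρ = Z·M/(N_A·a³) = 4 × 111.9 / (6.022 × 10²³ × 1.810 × 10^-22) = 4.106 g/cm³.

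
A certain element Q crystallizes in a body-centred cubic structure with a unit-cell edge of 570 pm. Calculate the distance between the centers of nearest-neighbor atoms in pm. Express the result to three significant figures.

In a BCC structure, atoms touch along the body diagonal, so √3·a = 4r; the nearest-neighbor distance equals 2r = 0.8660·a.
d = 0.8660 × 570 = 494 pm.

494 pm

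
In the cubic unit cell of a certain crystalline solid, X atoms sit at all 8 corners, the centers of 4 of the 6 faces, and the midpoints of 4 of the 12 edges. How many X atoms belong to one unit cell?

Corner atoms are shared by 8 cells (1/8 each), face atoms by 2 (1/2 each), edge atoms by 4 (1/4 each).
Net atoms = 8 × 1/8 + 4 × 1/2 + 4 × 1/4 = 1 + 2 + 1 = 4.

4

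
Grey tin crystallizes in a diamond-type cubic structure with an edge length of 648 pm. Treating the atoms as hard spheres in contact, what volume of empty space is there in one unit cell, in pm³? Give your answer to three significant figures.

In a diamond cubic lattice nearest neighbors lie along the body diagonal with √3·a = 8r, so r = 0.2165a = 140.3 pm.
V_cell = a³ = 2.721 × 10^8 pm³; V_atoms = 8 × (4/3)πr³ = 9.254 × 10^7 pm³.
Empty space = 2.721 × 10^8 − 9.254 × 10^7 = 1.80 × 10^8 pm³.

1.80 × 10^8 pm³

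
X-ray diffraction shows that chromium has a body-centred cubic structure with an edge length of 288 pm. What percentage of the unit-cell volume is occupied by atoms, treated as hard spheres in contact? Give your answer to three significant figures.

68.0%

In a BCC lattice atoms touch along the body diagonal, so √3·a = 4r, so r = 0.4330a = 124.7 pm.
Packing fraction = Z·(4/3)πr³ / a³ = 2 × (4/3)π × (124.7)³ / (288)³ = 0.6802 = 68.0%.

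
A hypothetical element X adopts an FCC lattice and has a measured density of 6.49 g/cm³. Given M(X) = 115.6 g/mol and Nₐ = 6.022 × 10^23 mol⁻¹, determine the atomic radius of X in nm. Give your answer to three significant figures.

0.174 nm

For an FCC cell (Z = 4), a³ = Z·M/(N_A·ρ) = 4 × 115.6 / (6.022 × 10²³ × 6.490) = 1.183 × 10^-22 cm³, so a = 4.909 × 10^-8 cm = 0.4909 nm.
Atoms touch along the face diagonal, so √2·a = 4r, so r = 0.3536 × a = 0.174 nm.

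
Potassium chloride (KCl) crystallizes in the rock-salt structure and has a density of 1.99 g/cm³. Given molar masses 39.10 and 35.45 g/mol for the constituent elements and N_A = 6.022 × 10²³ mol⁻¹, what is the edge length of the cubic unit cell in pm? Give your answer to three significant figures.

629 pm

M(KCl) = 74.55 g/mol; Z = 4 formula units per cell.
a³ = Z·M/(N_A·ρ) = 4 × 74.55 / (6.022 × 10²³ × 1.99) = 2.488 × 10^-22 cm³, so a = 6.290 × 10^-8 cm = 629 pm.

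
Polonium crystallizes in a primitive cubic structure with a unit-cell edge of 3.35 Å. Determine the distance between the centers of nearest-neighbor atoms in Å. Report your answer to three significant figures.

3.35 Å

In a simple cubic structure, atoms touch along the cell edge, so a = 2r; the nearest-neighbor distance equals 2r = 1.000·a.
d = 1.000 × 3.35 = 3.35 Å.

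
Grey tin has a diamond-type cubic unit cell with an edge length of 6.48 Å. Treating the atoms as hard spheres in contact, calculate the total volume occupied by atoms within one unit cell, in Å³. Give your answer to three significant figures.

92.5 Å³

In a diamond cubic lattice nearest neighbors lie along the body diagonal with √3·a = 8r, so r = 0.2165a = 1.403 Å.
V_atoms = Z × (4/3)πr³ = 8 × (4/3)π × (1.403)³ = 92.5 Å³.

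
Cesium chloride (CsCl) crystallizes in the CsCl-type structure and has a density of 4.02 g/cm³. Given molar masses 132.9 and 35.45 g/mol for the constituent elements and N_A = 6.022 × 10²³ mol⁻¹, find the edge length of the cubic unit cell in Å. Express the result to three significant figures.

M(CsCl) = 168.35 g/mol; Z = 1 formula unit per cell.
a³ = Z·M/(N_A·ρ) = 1 × 168.35 / (6.022 × 10²³ × 4.02) = 6.954 × 10^-23 cm³, so a = 4.112 × 10^-8 cm = 4.11 Å.

4.11 Å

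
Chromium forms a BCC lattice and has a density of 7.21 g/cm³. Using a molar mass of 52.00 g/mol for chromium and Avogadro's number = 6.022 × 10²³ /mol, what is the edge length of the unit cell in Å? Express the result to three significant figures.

With Z = 2 atoms per BCC cell, a³ = Z·M/(N_A·ρ) = 2 × 52.00 / (6.022 × 10²³ × 7.210 g/cm³) = 2.395 × 10^-23 cm³.
a = (2.395 × 10^-23)^(1/3) = 2.883 × 10^-8 cm = 2.88 Å.

2.88 Å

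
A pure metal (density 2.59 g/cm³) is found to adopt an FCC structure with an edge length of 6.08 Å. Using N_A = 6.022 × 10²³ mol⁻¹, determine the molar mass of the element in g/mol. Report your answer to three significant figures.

87.6 g/mol

An FCC cell has Z = 4 atoms; a = 6.080 × 10^-8 cm.
M = ρ·N_A·a³/Z = 2.59 × 6.022 × 10²³ × 2.248 × 10^-22 / 4 = 87.6 g/mol.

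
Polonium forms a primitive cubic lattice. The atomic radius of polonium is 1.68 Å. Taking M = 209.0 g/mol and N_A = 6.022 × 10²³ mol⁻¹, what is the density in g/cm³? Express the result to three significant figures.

In a simple cubic lattice, atoms touch along the cell edge, so a = 2r, giving a = 3.360 Å = 3.360 × 10^-8 cm.
With Z = 1, ρ = Z·M/(N_A·a³) = 1 × 209.0 / (6.022 × 10²³ × 3.793 × 10^-23) = 9.149 g/cm³.

9.15 g/cm³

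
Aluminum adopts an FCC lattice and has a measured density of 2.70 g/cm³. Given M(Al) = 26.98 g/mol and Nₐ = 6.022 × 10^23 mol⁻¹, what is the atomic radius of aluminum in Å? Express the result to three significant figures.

1.43 Å

For an FCC cell (Z = 4), a³ = Z·M/(N_A·ρ) = 4 × 26.98 / (6.022 × 10²³ × 2.700) = 6.637 × 10^-23 cm³, so a = 4.049 × 10^-8 cm = 4.049 Å.
Atoms touch along the face diagonal, so √2·a = 4r, so r = 0.3536 × a = 1.43 Å.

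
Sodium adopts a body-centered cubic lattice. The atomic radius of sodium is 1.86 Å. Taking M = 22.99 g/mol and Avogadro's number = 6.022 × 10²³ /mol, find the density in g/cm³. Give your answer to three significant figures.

0.963 g/cm³

In a BCC lattice, atoms touch along the body diagonal, so √3·a = 4r, giving a = 4.295 Å = 4.295 × 10^-8 cm.
With Z = 2, ρ = Z·M/(N_A·a³) = 2 × 22.99 / (6.022 × 10²³ × 7.926 × 10^-23) = 0.9634 g/cm³.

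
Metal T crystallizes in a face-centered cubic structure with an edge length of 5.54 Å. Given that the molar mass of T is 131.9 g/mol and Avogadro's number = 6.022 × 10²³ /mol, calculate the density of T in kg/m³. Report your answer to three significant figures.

An FCC unit cell contains Z = 4 atoms.
Cell volume: a³ = (5.54 Å)³ = (5.540 × 10^-8 cm)³ = 1.700 × 10^-22 cm³.
ρ = Z·M/(N_A·a³) = 4 × 131.9 / (6.022 × 10²³ × 1.700 × 10^-22) = 5.153 g/cm³ = 5150 kg/m³.

5150 kg/m³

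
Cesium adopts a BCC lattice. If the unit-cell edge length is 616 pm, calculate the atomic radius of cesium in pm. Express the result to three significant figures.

267 pm

In a BCC lattice, atoms touch along the body diagonal, so √3·a = 4r.
r = √3·a/4 = 1.7321 × 616 / 4 = 267 pm.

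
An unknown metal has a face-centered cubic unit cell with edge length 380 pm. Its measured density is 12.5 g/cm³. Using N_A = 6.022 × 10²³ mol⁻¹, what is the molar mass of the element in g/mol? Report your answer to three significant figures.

An FCC cell has Z = 4 atoms; a = 3.800 × 10^-8 cm.
M = ρ·N_A·a³/Z = 12.5 × 6.022 × 10²³ × 5.487 × 10^-23 / 4 = 103 g/mol.

103 g/mol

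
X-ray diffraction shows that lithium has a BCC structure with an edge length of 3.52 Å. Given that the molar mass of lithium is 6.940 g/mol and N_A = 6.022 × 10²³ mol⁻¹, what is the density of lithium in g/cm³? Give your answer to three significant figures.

0.528 g/cm³

A BCC unit cell contains Z = 2 atoms.
Cell volume: a³ = (3.52 Å)³ = (3.520 × 10^-8 cm)³ = 4.361 × 10^-23 cm³.
ρ = Z·M/(N_A·a³) = 2 × 6.940 / (6.022 × 10²³ × 4.361 × 10^-23) = 0.5285 g/cm³.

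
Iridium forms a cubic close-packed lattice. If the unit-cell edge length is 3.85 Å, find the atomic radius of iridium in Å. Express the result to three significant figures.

1.36 Å

In an FCC lattice, atoms touch along the face diagonal, so √2·a = 4r.
r = √2·a/4 = 1.4142 × 3.85 / 4 = 1.36 Å.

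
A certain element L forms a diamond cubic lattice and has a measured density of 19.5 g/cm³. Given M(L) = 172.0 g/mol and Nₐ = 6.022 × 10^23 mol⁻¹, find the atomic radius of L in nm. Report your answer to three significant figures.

0.106 nm

For a diamond cubic cell (Z = 8), a³ = Z·M/(N_A·ρ) = 8 × 172.0 / (6.022 × 10²³ × 19.50) = 1.172 × 10^-22 cm³, so a = 4.893 × 10^-8 cm = 0.4893 nm.
Nearest neighbors lie along the body diagonal with √3·a = 8r, so r = 0.2165 × a = 0.106 nm.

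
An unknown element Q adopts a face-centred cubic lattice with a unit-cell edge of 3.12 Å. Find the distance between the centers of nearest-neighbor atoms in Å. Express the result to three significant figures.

In an FCC structure, atoms touch along the face diagonal, so √2·a = 4r; the nearest-neighbor distance equals 2r = 0.7071·a.
d = 0.7071 × 3.12 = 2.21 Å.

2.21 Å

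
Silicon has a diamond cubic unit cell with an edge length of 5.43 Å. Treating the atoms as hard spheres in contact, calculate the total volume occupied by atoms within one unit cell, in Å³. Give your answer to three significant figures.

54.4 Å³

In a diamond cubic lattice nearest neighbors lie along the body diagonal with √3·a = 8r, so r = 0.2165a = 1.176 Å.
V_atoms = Z × (4/3)πr³ = 8 × (4/3)π × (1.176)³ = 54.4 Å³.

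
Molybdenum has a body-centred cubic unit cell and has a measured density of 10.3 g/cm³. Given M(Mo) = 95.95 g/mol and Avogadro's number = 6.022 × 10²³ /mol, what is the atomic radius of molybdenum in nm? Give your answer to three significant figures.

0.136 nm

For a BCC cell (Z = 2), a³ = Z·M/(N_A·ρ) = 2 × 95.95 / (6.022 × 10²³ × 10.30) = 3.094 × 10^-23 cm³, so a = 3.139 × 10^-8 cm = 0.3139 nm.
Atoms touch along the body diagonal, so √3·a = 4r, so r = 0.4330 × a = 0.136 nm.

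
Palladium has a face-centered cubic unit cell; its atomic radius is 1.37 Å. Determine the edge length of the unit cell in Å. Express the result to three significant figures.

In an FCC lattice, atoms touch along the face diagonal, so √2·a = 4r.
a = 4r/√2 = 4 × 1.37 / 1.4142 = 3.87 Å.

3.87 Å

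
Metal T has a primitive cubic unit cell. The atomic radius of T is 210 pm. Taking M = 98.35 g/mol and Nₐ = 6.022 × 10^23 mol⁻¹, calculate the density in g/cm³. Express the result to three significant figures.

2.20 g/cm³

In a simple cubic lattice, atoms touch along the cell edge, so a = 2r, giving a = 420.0 pm = 4.200 × 10^-8 cm.
With Z = 1, ρ = Z·M/(N_A·a³) = 1 × 98.35 / (6.022 × 10²³ × 7.409 × 10^-23) = 2.204 g/cm³.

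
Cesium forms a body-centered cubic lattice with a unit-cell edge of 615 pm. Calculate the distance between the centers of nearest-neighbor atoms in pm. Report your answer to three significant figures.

533 pm

In a BCC structure, atoms touch along the body diagonal, so √3·a = 4r; the nearest-neighbor distance equals 2r = 0.8660·a.
d = 0.8660 × 615 = 533 pm.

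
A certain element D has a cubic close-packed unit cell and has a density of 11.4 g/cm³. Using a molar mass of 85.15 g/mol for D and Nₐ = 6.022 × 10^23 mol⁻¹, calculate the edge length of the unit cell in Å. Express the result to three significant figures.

With Z = 4 atoms per FCC cell, a³ = Z·M/(N_A·ρ) = 4 × 85.15 / (6.022 × 10²³ × 11.40 g/cm³) = 4.961 × 10^-23 cm³.
a = (4.961 × 10^-23)^(1/3) = 3.675 × 10^-8 cm = 3.67 Å.

3.67 Å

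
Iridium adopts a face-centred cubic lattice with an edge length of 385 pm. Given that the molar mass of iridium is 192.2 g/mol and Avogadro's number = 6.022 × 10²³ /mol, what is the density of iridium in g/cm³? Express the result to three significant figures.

An FCC unit cell contains Z = 4 atoms.
Cell volume: a³ = (385 pm)³ = (3.850 × 10^-8 cm)³ = 5.707 × 10^-23 cm³.
ρ = Z·M/(N_A·a³) = 4 × 192.2 / (6.022 × 10²³ × 5.707 × 10^-23) = 22.37 g/cm³.

22.4 g/cm³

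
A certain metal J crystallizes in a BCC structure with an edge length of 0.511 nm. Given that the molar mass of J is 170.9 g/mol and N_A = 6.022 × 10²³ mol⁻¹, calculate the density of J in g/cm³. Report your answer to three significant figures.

4.25 g/cm³

A BCC unit cell contains Z = 2 atoms.
Cell volume: a³ = (0.511 nm)³ = (5.110 × 10^-8 cm)³ = 1.334 × 10^-22 cm³.
ρ = Z·M/(N_A·a³) = 2 × 170.9 / (6.022 × 10²³ × 1.334 × 10^-22) = 4.254 g/cm³.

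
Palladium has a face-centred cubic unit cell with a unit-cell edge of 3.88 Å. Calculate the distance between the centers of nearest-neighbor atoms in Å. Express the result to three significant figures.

2.74 Å

In an FCC structure, atoms touch along the face diagonal, so √2·a = 4r; the nearest-neighbor distance equals 2r = 0.7071·a.
d = 0.7071 × 3.88 = 2.74 Å.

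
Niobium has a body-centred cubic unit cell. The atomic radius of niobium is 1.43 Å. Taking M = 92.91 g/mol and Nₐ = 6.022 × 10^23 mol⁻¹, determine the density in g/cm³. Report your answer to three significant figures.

In a BCC lattice, atoms touch along the body diagonal, so √3·a = 4r, giving a = 3.302 Å = 3.302 × 10^-8 cm.
With Z = 2, ρ = Z·M/(N_A·a³) = 2 × 92.91 / (6.022 × 10²³ × 3.602 × 10^-23) = 8.567 g/cm³.

8.57 g/cm³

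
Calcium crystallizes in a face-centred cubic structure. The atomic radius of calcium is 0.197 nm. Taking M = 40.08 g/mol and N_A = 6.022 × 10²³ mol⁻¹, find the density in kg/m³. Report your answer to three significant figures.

In an FCC lattice, atoms touch along the face diagonal, so √2·a = 4r, giving a = 0.5572 nm = 5.572 × 10^-8 cm.
With Z = 4, ρ = Z·M/(N_A·a³) = 4 × 40.08 / (6.022 × 10²³ × 1.730 × 10^-22) = 1.539 g/cm³ = 1540 kg/m³.

1540 kg/m³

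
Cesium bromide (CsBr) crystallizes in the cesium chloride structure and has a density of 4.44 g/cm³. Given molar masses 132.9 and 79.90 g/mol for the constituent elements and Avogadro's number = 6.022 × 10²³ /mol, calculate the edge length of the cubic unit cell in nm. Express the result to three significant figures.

M(CsBr) = 212.8 g/mol; Z = 1 formula unit per cell.
a³ = Z·M/(N_A·ρ) = 1 × 212.8 / (6.022 × 10²³ × 4.44) = 7.959 × 10^-23 cm³, so a = 4.301 × 10^-8 cm = 0.430 nm.

0.430 nm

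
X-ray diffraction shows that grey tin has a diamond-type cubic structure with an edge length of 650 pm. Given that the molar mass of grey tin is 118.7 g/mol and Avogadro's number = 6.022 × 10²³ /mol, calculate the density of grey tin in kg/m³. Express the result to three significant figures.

5740 kg/m³

A diamond cubic unit cell contains Z = 8 atoms.
Cell volume: a³ = (650 pm)³ = (6.500 × 10^-8 cm)³ = 2.746 × 10^-22 cm³.
ρ = Z·M/(N_A·a³) = 8 × 118.7 / (6.022 × 10²³ × 2.746 × 10^-22) = 5.742 g/cm³ = 5740 kg/m³.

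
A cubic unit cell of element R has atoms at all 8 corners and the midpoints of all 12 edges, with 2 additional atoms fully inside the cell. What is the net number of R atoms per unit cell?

Corner atoms are shared by 8 cells (1/8 each), edge atoms by 4 (1/4 each), interior atoms are unshared.
Net atoms = 8 × 1/8 + 12 × 1/4 + 2 = 1 + 3 + 2 = 6.

6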